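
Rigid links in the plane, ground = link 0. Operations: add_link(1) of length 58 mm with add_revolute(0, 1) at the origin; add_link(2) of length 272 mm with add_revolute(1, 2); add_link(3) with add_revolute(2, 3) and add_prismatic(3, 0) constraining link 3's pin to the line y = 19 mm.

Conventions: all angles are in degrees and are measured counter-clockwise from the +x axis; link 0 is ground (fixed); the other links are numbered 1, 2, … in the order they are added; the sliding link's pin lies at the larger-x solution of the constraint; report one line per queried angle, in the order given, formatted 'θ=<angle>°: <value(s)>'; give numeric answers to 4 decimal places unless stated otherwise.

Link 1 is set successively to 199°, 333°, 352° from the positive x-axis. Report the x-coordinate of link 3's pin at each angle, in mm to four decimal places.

geometry: r = 58 mm, L = 272 mm, e = 19 mm
θ=199°: crank pin P = (r cos θ, r sin θ) = (-54.840077, -18.882953)
θ=199°: h = r sin θ − e = -18.882953 − 19 = -37.882953
θ=199°: x = r cos θ + √(L² − h²) = -54.840077 + 269.348996 = 214.508919
θ=333°: crank pin P = (r cos θ, r sin θ) = (51.678378, -26.331449)
θ=333°: h = r sin θ − e = -26.331449 − 19 = -45.331449
θ=333°: x = r cos θ + √(L² − h²) = 51.678378 + 268.195935 = 319.874314
θ=352°: crank pin P = (r cos θ, r sin θ) = (57.435548, -8.072040)
θ=352°: h = r sin θ − e = -8.072040 − 19 = -27.072040
θ=352°: x = r cos θ + √(L² − h²) = 57.435548 + 270.649413 = 328.084961

θ=199°: 214.5089
θ=333°: 319.8743
θ=352°: 328.0850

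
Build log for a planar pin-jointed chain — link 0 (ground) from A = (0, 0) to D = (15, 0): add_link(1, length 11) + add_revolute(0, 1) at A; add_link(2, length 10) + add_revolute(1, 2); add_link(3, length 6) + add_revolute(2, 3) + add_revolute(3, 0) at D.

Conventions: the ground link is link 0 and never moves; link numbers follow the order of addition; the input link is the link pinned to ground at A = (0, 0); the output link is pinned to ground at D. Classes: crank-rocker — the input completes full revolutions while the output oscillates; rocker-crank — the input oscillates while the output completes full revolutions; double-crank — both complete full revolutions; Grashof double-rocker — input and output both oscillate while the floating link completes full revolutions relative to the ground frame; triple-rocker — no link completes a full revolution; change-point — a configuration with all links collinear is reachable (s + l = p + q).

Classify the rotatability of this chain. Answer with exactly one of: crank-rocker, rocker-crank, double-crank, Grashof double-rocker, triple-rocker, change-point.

lengths: ground=15, input=11, coupler=10, output=6
sorted: s=6 (shortest), l=15 (longest), p+q=21
s + l = 21 vs p + q = 21
s + l = p + q → change-point (collinear configuration reachable)

change-point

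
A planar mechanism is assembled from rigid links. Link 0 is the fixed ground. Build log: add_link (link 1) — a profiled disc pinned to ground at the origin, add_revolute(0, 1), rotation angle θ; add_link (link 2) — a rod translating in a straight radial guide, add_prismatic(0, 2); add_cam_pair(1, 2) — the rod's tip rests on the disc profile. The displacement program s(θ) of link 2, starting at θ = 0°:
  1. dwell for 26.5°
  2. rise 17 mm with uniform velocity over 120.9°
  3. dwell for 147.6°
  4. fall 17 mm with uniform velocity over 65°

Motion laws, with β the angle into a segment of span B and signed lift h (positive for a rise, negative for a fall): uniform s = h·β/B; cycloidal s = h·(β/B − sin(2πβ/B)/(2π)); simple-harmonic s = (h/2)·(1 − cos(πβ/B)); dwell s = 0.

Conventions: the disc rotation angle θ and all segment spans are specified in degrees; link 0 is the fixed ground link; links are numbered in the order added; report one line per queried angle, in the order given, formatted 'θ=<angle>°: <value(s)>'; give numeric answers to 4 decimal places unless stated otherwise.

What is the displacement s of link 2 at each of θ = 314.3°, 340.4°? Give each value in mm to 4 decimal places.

seg 1 [0°–26.5°] dwell: s stays 0.0000
seg 2 [26.5°–147.4°] uniform, h=17: full span → s += 17 → s = 17.0000
seg 3 [147.4°–295°] dwell: s stays 17.0000
seg 4 [295°–360°] uniform, h=-17: θ=314.3° here. β=19.3, B=65. -17·19.3/65 = -5.0477 → s = 11.9523
seg 4 [295°–360°] uniform, h=-17: θ=340.4° here. β=45.4, B=65. -17·45.4/65 = -11.8738 → s = 5.1262

θ=314.3°: 11.9523
θ=340.4°: 5.1262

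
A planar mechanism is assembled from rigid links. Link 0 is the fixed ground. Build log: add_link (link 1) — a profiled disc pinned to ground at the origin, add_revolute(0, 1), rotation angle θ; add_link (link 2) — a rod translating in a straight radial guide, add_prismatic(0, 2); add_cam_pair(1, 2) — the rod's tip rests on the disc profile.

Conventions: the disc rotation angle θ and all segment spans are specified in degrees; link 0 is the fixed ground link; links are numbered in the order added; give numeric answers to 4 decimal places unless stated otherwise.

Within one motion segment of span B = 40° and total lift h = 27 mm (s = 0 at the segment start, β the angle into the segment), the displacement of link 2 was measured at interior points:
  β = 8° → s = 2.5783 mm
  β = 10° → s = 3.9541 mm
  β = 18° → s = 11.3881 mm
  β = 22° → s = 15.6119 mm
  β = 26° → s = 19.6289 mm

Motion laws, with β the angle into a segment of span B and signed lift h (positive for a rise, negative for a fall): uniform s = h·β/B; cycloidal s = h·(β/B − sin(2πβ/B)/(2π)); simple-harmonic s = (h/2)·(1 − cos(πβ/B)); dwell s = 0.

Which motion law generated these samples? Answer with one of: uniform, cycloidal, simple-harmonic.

candidates at β/B = r: uniform s = h·r (linear in β); cycloidal s = h·(r − sin(2πr)/(2π)); simple-harmonic s = (h/2)(1 − cos(πr))
β=8°: printed 2.5783 | uniform 5.4000, cycloidal 1.3131, simple-harmonic 2.5783
β=10°: printed 3.9541 | uniform 6.7500, cycloidal 2.4528, simple-harmonic 3.9541
β=18°: printed 11.3881 | uniform 12.1500, cycloidal 10.8221, simple-harmonic 11.3881
β=22°: printed 15.6119 | uniform 14.8500, cycloidal 16.1779, simple-harmonic 15.6119
β=26°: printed 19.6289 | uniform 17.5500, cycloidal 21.0265, simple-harmonic 19.6289
only one law matches every sample → simple-harmonic

simple-harmonic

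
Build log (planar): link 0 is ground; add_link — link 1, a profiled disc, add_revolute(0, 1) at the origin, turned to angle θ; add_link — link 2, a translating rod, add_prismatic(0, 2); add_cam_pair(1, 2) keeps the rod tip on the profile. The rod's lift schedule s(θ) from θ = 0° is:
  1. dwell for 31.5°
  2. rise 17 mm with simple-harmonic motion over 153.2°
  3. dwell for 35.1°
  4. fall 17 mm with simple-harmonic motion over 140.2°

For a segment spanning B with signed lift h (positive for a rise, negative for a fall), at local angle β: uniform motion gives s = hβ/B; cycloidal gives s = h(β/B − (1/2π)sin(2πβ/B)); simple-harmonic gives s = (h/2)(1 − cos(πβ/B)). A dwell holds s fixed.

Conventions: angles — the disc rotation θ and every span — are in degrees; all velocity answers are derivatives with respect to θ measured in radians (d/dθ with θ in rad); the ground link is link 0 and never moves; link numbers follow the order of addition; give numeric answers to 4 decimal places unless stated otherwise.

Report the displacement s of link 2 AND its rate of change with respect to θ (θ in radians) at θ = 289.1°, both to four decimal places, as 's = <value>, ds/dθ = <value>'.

seg 1 [0°–31.5°] dwell: s stays 0.0000
seg 2 [31.5°–184.7°] simple-harmonic, h=17: full span → s += 17 → s = 17.0000
seg 3 [184.7°–219.8°] dwell: s stays 17.0000
seg 4 [219.8°–360°] simple-harmonic, h=-17: θ=289.1° here. β=69.3, B=140.2. -17/2·(1 − cos(π·0.4943)) = -8.3476 → s = 8.6524
velocity in seg [219.8°–360°] (simple-harmonic), θ in radians: β = 69.3° = 1.2095 rad, B = 140.2° = 2.4470 rad; ds/dθ = (πh/(2B)) sin(πβ/B) = (π·(-17)/(2·2.4470)) sin(π·0.4943) = -10.911228 mm/rad

s = 8.6524, ds/dθ = -10.9112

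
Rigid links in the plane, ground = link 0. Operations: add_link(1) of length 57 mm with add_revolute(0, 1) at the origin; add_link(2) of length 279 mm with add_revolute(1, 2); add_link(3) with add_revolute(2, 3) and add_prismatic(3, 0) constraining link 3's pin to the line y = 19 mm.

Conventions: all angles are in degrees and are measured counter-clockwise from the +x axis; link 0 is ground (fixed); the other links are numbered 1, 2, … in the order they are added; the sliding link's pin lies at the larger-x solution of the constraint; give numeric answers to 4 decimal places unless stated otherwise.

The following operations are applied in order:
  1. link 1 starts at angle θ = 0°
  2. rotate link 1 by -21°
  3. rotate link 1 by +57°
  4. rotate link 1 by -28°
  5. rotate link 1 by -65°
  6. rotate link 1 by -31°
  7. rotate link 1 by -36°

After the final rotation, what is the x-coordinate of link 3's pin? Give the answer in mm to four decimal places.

geometry: r = 57 mm, L = 279 mm, e = 19 mm; θ starts at 0°
rotate link 1 by -21°: θ ← 0° -21° = -21°
rotate link 1 by +57°: θ ← -21° +57° = 36°
rotate link 1 by -28°: θ ← 36° -28° = 8°
rotate link 1 by -65°: θ ← 8° -65° = -57°
rotate link 1 by -31°: θ ← -57° -31° = -88°
rotate link 1 by -36°: θ ← -88° -36° = -124°
crank pin P = (r cos θ, r sin θ) = (-31.873995, -47.255142)
h = r sin θ − e = -47.255142 − 19 = -66.255142
x = r cos θ + √(L² − h²) = -31.873995 + 271.018922 = 239.144927

239.1449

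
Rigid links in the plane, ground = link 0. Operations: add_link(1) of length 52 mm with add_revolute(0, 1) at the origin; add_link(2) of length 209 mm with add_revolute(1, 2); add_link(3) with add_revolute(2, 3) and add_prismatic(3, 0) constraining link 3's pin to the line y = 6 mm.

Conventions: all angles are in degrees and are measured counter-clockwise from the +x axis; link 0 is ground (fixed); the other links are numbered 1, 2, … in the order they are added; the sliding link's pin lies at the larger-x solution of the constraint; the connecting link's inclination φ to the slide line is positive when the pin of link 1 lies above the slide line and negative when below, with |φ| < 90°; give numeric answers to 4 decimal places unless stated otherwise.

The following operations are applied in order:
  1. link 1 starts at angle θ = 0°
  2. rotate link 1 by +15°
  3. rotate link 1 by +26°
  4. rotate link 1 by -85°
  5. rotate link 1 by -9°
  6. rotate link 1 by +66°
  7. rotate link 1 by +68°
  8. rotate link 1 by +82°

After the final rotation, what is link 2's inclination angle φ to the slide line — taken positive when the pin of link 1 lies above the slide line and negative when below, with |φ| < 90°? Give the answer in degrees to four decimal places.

geometry: r = 52 mm, L = 209 mm, e = 6 mm; θ starts at 0°
rotate link 1 by +15°: θ ← 0° +15° = 15°
rotate link 1 by +26°: θ ← 15° +26° = 41°
rotate link 1 by -85°: θ ← 41° -85° = -44°
rotate link 1 by -9°: θ ← -44° -9° = -53°
rotate link 1 by +66°: θ ← -53° +66° = 13°
rotate link 1 by +68°: θ ← 13° +68° = 81°
rotate link 1 by +82°: θ ← 81° +82° = 163°
h = r sin θ − e = 15.203329 − 6 = 9.203329
sin φ = h / L = 9.203329 / 209 = 0.04403507
φ = arcsin(0.04403507) = 2.523839°

2.5238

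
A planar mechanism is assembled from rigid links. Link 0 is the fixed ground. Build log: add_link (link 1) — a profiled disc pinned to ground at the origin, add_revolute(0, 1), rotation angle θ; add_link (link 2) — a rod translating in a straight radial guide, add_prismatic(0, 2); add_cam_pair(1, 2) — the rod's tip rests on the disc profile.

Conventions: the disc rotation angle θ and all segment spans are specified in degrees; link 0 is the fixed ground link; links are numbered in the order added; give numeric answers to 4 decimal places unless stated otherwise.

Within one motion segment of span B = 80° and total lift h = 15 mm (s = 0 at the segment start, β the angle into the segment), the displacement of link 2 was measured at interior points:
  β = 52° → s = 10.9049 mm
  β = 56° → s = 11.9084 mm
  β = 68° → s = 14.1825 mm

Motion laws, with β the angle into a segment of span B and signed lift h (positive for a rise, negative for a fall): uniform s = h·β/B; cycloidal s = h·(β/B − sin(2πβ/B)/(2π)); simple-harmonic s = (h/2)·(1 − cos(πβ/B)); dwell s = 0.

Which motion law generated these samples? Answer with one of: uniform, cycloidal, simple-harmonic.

candidates at β/B = r: uniform s = h·r (linear in β); cycloidal s = h·(r − sin(2πr)/(2π)); simple-harmonic s = (h/2)(1 − cos(πr))
β=52°: printed 10.9049 | uniform 9.7500, cycloidal 11.6814, simple-harmonic 10.9049
β=56°: printed 11.9084 | uniform 10.5000, cycloidal 12.7705, simple-harmonic 11.9084
β=68°: printed 14.1825 | uniform 12.7500, cycloidal 14.6814, simple-harmonic 14.1825
only one law matches every sample → simple-harmonic

simple-harmonic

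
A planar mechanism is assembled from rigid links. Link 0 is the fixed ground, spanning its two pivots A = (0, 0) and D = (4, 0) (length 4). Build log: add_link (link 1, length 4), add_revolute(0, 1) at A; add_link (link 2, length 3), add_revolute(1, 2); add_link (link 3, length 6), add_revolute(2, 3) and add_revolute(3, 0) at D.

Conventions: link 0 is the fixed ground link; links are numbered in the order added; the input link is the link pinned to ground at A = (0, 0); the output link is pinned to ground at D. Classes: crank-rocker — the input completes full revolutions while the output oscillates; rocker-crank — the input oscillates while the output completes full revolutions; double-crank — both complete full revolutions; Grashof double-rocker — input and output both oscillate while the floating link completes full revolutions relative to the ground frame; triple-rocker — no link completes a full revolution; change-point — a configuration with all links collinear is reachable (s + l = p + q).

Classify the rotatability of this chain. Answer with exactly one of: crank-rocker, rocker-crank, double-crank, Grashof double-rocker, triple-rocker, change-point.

lengths: ground=4, input=4, coupler=3, output=6
sorted: s=3 (shortest), l=6 (longest), p+q=8
s + l = 9 vs p + q = 8
s + l > p + q → non-Grashof → no link fully rotates → triple-rocker

triple-rocker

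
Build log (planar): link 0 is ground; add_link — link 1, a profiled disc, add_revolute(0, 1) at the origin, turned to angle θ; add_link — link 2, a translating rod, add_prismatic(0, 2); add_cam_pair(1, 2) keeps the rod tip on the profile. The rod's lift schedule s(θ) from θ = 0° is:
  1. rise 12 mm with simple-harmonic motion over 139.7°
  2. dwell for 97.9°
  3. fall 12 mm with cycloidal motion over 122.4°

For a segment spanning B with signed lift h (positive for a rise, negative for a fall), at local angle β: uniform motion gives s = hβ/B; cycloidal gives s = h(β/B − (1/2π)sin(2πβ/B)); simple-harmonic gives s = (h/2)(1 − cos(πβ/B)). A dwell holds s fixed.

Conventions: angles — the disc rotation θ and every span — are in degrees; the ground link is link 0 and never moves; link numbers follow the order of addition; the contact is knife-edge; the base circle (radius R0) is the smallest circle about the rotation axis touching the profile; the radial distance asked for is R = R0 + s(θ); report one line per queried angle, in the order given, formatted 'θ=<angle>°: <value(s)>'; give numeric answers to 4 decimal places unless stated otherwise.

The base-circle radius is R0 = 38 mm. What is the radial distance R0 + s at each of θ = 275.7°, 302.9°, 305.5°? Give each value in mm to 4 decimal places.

seg 1 [0°–139.7°] simple-harmonic, h=12: full span → s += 12 → s = 12.0000
seg 2 [139.7°–237.6°] dwell: s stays 12.0000
seg 3 [237.6°–360°] cycloidal, h=-12: θ=275.7° here. β=38.1, B=122.4. -12·(0.3113 − sin(2π·0.3113)/(2π)) = -1.9652 → s = 10.0348
seg 3 [237.6°–360°] cycloidal, h=-12: θ=302.9° here. β=65.3, B=122.4. -12·(0.5335 − sin(2π·0.5335)/(2π)) = -6.8010 → s = 5.1990
seg 3 [237.6°–360°] cycloidal, h=-12: θ=305.5° here. β=67.9, B=122.4. -12·(0.5547 − sin(2π·0.5547)/(2π)) = -7.3009 → s = 4.6991
θ=275.7°: R = R0 + s = 38 + 10.0348 = 48.0348
θ=302.9°: R = R0 + s = 38 + 5.1990 = 43.1990
θ=305.5°: R = R0 + s = 38 + 4.6991 = 42.6991

θ=275.7°: 48.0348
θ=302.9°: 43.1990
θ=305.5°: 42.6991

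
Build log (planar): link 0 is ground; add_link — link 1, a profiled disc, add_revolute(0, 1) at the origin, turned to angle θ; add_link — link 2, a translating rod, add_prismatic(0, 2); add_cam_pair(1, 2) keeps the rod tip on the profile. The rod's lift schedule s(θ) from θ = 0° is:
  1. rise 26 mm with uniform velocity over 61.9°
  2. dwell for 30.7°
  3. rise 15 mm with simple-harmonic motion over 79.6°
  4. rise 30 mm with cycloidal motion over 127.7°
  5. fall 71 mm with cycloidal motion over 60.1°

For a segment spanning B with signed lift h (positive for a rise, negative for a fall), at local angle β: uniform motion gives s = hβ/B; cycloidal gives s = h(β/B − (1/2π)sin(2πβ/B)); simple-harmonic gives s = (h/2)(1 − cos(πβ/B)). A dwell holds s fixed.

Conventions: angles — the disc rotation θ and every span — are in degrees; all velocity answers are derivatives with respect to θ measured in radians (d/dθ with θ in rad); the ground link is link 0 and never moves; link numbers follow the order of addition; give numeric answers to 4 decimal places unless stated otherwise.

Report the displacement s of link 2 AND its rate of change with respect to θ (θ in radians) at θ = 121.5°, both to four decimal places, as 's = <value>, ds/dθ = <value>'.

seg 1 [0°–61.9°] uniform, h=26: full span → s += 26 → s = 26.0000
seg 2 [61.9°–92.6°] dwell: s stays 26.0000
seg 3 [92.6°–172.2°] simple-harmonic, h=15: θ=121.5° here. β=28.9, B=79.6. 15/2·(1 − cos(π·0.3631)) = 4.3722 → s = 30.3722
velocity in seg [92.6°–172.2°] (simple-harmonic), θ in radians: β = 28.9° = 0.5044 rad, B = 79.6° = 1.3893 rad; ds/dθ = (πh/(2B)) sin(πβ/B) = (π·15/(2·1.3893)) sin(π·0.3631) = 15.414512 mm/rad

s = 30.3722, ds/dθ = 15.4145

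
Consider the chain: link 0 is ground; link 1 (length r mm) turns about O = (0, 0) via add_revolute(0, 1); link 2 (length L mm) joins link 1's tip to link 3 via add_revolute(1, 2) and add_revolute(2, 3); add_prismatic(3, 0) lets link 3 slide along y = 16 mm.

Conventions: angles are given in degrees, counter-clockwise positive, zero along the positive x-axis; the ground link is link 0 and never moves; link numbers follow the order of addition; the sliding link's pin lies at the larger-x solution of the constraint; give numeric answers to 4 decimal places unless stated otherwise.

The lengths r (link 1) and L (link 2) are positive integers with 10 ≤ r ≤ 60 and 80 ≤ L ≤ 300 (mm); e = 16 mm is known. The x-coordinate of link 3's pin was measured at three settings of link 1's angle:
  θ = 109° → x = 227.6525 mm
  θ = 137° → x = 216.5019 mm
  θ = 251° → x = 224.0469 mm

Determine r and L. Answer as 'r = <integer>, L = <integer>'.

constraint per measurement: (x − r cos θ)² + (r sin θ − e)² = L²
subtracting the θ₁ and θ₂ equations cancels the r² and L² terms:
r = (x₁² − x₂²) / (2[(x₁cos θ₁ + e sin θ₁) − (x₂cos θ₂ + e sin θ₂)]) = 27.9999 → r = 28
L² = (x₁ − r cos θ₁)² + (r sin θ₁ − e)² = 56168.9948 → L = 237.0000 → L = 237
check at θ₃=251°: x = 224.0469 (printed 224.0469) ✓

r = 28, L = 237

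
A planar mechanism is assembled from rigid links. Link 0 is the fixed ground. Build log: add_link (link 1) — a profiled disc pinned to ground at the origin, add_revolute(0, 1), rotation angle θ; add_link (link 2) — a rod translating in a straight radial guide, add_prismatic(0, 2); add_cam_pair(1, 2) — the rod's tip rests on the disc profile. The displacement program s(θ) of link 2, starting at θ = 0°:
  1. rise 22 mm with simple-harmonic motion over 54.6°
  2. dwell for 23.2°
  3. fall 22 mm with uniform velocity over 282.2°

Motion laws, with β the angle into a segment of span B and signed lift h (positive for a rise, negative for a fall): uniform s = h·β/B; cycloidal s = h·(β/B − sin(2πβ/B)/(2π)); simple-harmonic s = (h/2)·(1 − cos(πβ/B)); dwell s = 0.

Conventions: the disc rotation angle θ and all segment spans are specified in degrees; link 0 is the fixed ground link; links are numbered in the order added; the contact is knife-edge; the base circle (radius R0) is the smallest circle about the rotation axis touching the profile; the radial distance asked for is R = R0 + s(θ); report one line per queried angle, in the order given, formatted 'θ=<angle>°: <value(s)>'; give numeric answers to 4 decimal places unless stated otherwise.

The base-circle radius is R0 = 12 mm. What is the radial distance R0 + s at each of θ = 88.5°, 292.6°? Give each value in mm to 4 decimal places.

seg 1 [0°–54.6°] simple-harmonic, h=22: full span → s += 22 → s = 22.0000
seg 2 [54.6°–77.8°] dwell: s stays 22.0000
seg 3 [77.8°–360°] uniform, h=-22: θ=88.5° here. β=10.7, B=282.2. -22·10.7/282.2 = -0.8342 → s = 21.1658
seg 3 [77.8°–360°] uniform, h=-22: θ=292.6° here. β=214.8, B=282.2. -22·214.8/282.2 = -16.7456 → s = 5.2544
θ=88.5°: R = R0 + s = 12 + 21.1658 = 33.1658
θ=292.6°: R = R0 + s = 12 + 5.2544 = 17.2544

θ=88.5°: 33.1658
θ=292.6°: 17.2544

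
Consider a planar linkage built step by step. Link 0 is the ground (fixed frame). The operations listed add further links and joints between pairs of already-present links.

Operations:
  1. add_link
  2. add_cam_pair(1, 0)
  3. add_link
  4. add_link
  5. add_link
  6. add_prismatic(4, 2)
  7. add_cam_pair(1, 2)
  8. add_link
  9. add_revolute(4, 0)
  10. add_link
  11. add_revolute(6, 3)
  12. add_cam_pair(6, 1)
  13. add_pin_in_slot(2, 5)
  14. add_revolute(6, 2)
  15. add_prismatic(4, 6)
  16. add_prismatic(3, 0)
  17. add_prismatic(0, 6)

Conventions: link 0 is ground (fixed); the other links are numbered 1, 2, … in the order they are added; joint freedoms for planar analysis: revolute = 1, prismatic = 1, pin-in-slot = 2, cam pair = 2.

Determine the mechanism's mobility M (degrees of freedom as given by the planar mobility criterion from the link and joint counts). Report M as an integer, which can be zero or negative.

L=1 J1=0 J2=0
add link → L=2 J1=0 J2=0
C@1,0 dof=2 J2 → L=2 J1=0 J2=1
add link → L=3 J1=0 J2=1
add link → L=4 J1=0 J2=1
add link → L=5 J1=0 J2=1
P@4,2 dof=1 J1 → L=5 J1=1 J2=1
C@1,2 dof=2 J2 → L=5 J1=1 J2=2
add link → L=6 J1=1 J2=2
R@4,0 dof=1 J1 → L=6 J1=2 J2=2
add link → L=7 J1=2 J2=2
R@6,3 dof=1 J1 → L=7 J1=3 J2=2
C@6,1 dof=2 J2 → L=7 J1=3 J2=3
PS@2,5 dof=2 J2 → L=7 J1=3 J2=4
R@6,2 dof=1 J1 → L=7 J1=4 J2=4
P@4,6 dof=1 J1 → L=7 J1=5 J2=4
P@3,0 dof=1 J1 → L=7 J1=6 J2=4
P@0,6 dof=1 J1 → L=7 J1=7 J2=4
M=3(L−1)−2J1−J2=3·6−2·7−4=0

M = 0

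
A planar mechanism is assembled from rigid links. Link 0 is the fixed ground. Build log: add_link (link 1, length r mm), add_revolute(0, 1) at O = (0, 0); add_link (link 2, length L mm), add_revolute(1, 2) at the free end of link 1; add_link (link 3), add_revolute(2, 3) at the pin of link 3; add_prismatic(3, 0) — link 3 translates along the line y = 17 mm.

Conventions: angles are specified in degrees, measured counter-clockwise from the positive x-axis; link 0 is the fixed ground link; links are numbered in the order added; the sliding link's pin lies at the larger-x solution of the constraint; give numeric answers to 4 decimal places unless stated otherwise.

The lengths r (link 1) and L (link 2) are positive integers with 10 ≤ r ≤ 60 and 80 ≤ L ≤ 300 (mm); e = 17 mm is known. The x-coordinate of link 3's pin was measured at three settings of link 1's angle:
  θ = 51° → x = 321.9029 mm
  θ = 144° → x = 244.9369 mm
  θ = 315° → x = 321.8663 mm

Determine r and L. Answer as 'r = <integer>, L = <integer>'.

constraint per measurement: (x − r cos θ)² + (r sin θ − e)² = L²
subtracting the θ₁ and θ₂ equations cancels the r² and L² terms:
r = (x₁² − x₂²) / (2[(x₁cos θ₁ + e sin θ₁) − (x₂cos θ₂ + e sin θ₂)]) = 54.0000 → r = 54
L² = (x₁ − r cos θ₁)² + (r sin θ₁ − e)² = 83520.9907 → L = 289.0000 → L = 289
check at θ₃=315°: x = 321.8663 (printed 321.8663) ✓

r = 54, L = 289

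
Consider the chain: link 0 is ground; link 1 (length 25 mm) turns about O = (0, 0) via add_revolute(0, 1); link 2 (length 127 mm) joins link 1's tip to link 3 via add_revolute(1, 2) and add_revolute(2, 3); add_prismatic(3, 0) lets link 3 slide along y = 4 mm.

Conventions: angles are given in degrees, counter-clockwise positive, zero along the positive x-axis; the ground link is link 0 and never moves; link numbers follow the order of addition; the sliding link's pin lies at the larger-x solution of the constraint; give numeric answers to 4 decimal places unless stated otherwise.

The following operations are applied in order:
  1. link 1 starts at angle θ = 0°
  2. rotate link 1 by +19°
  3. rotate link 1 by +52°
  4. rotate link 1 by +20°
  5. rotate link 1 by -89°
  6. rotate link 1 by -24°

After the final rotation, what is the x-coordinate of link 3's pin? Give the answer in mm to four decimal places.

geometry: r = 25 mm, L = 127 mm, e = 4 mm; θ starts at 0°
rotate link 1 by +19°: θ ← 0° +19° = 19°
rotate link 1 by +52°: θ ← 19° +52° = 71°
rotate link 1 by +20°: θ ← 71° +20° = 91°
rotate link 1 by -89°: θ ← 91° -89° = 2°
rotate link 1 by -24°: θ ← 2° -24° = -22°
crank pin P = (r cos θ, r sin θ) = (23.179596, -9.365165)
h = r sin θ − e = -9.365165 − 4 = -13.365165
x = r cos θ + √(L² − h²) = 23.179596 + 126.294784 = 149.474380

149.4744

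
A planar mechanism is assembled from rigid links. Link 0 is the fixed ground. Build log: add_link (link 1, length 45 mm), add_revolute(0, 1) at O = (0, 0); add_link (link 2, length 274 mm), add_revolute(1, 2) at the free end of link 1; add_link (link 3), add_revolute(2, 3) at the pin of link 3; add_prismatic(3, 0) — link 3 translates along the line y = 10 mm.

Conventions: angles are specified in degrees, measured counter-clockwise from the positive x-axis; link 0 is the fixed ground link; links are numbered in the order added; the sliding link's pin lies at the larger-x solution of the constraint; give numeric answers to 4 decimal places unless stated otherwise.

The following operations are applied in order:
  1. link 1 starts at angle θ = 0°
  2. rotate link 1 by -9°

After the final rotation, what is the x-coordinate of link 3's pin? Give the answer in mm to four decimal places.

geometry: r = 45 mm, L = 274 mm, e = 10 mm; θ starts at 0°
rotate link 1 by -9°: θ ← 0° -9° = -9°
crank pin P = (r cos θ, r sin θ) = (44.445975, -7.039551)
h = r sin θ − e = -7.039551 − 10 = -17.039551
x = r cos θ + √(L² − h²) = 44.445975 + 273.469658 = 317.915633

317.9156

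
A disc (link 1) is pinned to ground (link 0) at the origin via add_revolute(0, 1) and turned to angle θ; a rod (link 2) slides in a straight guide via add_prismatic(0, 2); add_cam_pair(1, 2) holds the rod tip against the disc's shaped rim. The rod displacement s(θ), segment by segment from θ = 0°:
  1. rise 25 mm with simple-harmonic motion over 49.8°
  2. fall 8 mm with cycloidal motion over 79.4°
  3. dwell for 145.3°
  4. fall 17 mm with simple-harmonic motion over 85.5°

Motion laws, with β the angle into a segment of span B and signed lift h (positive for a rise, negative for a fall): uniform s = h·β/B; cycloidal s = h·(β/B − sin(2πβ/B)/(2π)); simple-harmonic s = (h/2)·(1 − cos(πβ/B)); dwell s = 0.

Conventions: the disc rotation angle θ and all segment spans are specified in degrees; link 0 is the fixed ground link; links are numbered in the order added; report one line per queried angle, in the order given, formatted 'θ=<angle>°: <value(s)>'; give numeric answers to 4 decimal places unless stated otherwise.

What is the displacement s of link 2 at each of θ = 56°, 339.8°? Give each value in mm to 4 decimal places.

segment 1 (0° to 49.8°, simple-harmonic, h = 25) is passed completely: s = 0.0000 + (25) = 25.0000
θ = 56° falls in segment 2 (49.8° to 129.2°, cycloidal, h = -8): β = 56 − 49.8 = 6.2°, B = 79.4°; Δs = -8·(0.0781 − sin(2π·0.0781)/(2π)) = -0.0248; s = 25.0000 − 0.0248 = 24.9752
segment 2 (49.8° to 129.2°, cycloidal, h = -8) is passed completely: s = 25.0000 + (-8) = 17.0000
segment 3 (129.2° to 274.5°, dwell): s unchanged at 17.0000
θ = 339.8° falls in segment 4 (274.5° to 360°, simple-harmonic, h = -17): β = 339.8 − 274.5 = 65.3°, B = 85.5°; Δs = -17/2·(1 − cos(π·0.7637)) = -14.7642; s = 17.0000 − 14.7642 = 2.2358

θ=56°: 24.9752
θ=339.8°: 2.2358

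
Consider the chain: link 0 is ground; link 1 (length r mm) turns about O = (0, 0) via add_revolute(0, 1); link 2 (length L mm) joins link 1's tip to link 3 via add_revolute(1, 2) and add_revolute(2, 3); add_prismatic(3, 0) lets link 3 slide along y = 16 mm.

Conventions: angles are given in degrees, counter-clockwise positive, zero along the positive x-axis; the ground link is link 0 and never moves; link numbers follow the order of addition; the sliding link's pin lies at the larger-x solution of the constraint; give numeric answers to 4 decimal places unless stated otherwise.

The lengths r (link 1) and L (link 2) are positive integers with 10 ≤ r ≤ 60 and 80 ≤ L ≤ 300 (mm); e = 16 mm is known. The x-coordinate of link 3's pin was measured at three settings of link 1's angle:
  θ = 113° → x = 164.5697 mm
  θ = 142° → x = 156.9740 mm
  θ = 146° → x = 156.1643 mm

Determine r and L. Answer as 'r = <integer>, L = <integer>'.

constraint per measurement: (x − r cos θ)² + (r sin θ − e)² = L²
subtracting the θ₁ and θ₂ equations cancels the r² and L² terms:
r = (x₁² − x₂²) / (2[(x₁cos θ₁ + e sin θ₁) − (x₂cos θ₂ + e sin θ₂)]) = 19.0000 → r = 19
L² = (x₁ − r cos θ₁)² + (r sin θ₁ − e)² = 29584.0144 → L = 172.0000 → L = 172
check at θ₃=146°: x = 156.1643 (printed 156.1643) ✓

r = 19, L = 172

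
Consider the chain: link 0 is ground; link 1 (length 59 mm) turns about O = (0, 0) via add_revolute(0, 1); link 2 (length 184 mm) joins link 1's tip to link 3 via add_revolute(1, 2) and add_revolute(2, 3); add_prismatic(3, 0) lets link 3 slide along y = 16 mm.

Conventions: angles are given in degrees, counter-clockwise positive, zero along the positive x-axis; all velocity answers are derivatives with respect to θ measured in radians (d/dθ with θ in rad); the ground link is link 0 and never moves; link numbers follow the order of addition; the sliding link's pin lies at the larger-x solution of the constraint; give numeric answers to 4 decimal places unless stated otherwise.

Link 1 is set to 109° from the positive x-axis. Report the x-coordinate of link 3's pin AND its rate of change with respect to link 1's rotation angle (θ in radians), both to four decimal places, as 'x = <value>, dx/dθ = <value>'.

geometry: r = 59 mm, L = 184 mm, e = 16 mm
crank pin P = (r cos θ, r sin θ) = (-19.208521, 55.785596)
h = r sin θ − e = 55.785596 − 16 = 39.785596
x = r cos θ + √(L² − h²) = -19.208521 + 179.647172 = 160.438651
dx/dθ = −r sin θ − h·r cos θ/√(L² − h²) (θ in radians; h = 39.785596) = -51.531577

x = 160.4387, dx/dθ = -51.5316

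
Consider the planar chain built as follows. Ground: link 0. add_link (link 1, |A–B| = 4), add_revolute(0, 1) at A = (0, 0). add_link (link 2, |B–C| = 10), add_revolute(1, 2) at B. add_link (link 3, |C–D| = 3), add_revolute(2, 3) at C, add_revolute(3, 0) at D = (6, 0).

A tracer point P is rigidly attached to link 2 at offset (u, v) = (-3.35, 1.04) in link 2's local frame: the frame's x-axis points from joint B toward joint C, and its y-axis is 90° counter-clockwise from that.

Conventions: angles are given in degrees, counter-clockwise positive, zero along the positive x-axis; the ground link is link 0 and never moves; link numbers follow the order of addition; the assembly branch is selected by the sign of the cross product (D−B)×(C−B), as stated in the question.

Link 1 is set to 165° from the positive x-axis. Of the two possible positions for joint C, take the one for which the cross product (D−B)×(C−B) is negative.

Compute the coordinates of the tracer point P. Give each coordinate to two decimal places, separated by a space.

A=(0,0), D=(6.00,0)
B = A + 4.00·(cos165°, sin165°) = (-3.8637, 1.0353)
|BD| = 9.9179
circle(B,10.00) ∩ circle(D,3.00): a=9.5466, h=2.9769
  candidates: C₊=(5.9415,2.9994) cross=29.525; C₋=(5.3200,-2.9219) cross=-29.525
  branch - wants cross < 0 → take C=(5.3200,-2.9219) (cross=-29.525)
ex = (C−B)/|BC| = (0.9184,-0.3957); ey = (0.3957,0.9184)
P = B + -3.35·ex + 1.04·ey = (-6.5287,3.3160)

-6.53 3.32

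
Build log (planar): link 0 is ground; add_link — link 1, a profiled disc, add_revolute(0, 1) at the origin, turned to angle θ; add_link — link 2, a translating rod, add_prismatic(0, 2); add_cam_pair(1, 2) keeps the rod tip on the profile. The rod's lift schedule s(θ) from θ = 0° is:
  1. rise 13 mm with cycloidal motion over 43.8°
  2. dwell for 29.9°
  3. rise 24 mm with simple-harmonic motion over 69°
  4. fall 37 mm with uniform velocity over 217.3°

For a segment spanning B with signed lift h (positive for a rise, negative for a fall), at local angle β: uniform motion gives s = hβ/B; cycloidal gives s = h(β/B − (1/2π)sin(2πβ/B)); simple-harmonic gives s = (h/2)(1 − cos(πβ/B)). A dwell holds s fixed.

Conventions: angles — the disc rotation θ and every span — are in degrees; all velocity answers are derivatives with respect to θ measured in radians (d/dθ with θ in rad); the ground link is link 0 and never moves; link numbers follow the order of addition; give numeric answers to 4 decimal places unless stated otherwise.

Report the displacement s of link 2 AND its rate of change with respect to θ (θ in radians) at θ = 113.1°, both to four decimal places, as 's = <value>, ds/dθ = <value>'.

seg 1 [0°–43.8°] cycloidal, h=13: full span → s += 13 → s = 13.0000
seg 2 [43.8°–73.7°] dwell: s stays 13.0000
seg 3 [73.7°–142.7°] simple-harmonic, h=24: θ=113.1° here. β=39.4, B=69. 24/2·(1 − cos(π·0.5710)) = 14.6550 → s = 27.6550
velocity in seg [73.7°–142.7°] (simple-harmonic), θ in radians: β = 39.4° = 0.6877 rad, B = 69° = 1.2043 rad; ds/dθ = (πh/(2B)) sin(πβ/B) = (π·24/(2·1.2043)) sin(π·0.5710) = 30.528518 mm/rad

s = 27.6550, ds/dθ = 30.5285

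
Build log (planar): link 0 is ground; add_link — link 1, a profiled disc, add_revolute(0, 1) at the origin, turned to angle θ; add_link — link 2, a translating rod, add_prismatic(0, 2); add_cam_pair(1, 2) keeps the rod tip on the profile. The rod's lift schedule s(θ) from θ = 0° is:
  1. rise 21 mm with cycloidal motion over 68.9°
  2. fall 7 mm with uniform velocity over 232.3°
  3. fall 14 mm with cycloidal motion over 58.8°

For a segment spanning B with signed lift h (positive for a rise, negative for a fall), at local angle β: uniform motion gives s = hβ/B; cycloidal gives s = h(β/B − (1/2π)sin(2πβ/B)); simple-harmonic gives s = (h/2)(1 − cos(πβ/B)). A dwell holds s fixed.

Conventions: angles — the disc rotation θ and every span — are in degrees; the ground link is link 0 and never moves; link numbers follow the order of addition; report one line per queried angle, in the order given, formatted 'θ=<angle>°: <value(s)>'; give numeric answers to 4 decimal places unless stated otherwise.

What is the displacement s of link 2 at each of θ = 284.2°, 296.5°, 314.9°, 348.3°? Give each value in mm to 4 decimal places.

seg 1 [0°–68.9°] cycloidal, h=21: full span → s += 21 → s = 21.0000
seg 2 [68.9°–301.2°] uniform, h=-7: θ=284.2° here. β=215.3, B=232.3. -7·215.3/232.3 = -6.4877 → s = 14.5123
seg 2 [68.9°–301.2°] uniform, h=-7: θ=296.5° here. β=227.6, B=232.3. -7·227.6/232.3 = -6.8584 → s = 14.1416
seg 2 [68.9°–301.2°] uniform, h=-7: full span → s += -7 → s = 14.0000
seg 3 [301.2°–360°] cycloidal, h=-14: θ=314.9° here. β=13.7, B=58.8. -14·(0.2330 − sin(2π·0.2330)/(2π)) = -1.0464 → s = 12.9536
seg 3 [301.2°–360°] cycloidal, h=-14: θ=348.3° here. β=47.1, B=58.8. -14·(0.8010 − sin(2π·0.8010)/(2π)) = -13.3289 → s = 0.6711

θ=284.2°: 14.5123
θ=296.5°: 14.1416
θ=314.9°: 12.9536
θ=348.3°: 0.6711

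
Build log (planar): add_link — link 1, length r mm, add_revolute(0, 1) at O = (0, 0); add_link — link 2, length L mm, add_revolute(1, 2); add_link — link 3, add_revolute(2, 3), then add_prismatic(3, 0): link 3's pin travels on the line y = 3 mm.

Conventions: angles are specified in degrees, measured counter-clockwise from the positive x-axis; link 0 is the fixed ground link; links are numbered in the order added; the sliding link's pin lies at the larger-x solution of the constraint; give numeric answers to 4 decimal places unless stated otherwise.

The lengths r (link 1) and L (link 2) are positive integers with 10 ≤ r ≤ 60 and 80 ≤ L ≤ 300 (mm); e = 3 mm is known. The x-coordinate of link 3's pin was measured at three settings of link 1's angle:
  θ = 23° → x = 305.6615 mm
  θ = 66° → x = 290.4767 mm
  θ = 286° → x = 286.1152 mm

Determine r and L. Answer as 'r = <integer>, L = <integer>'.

constraint per measurement: (x − r cos θ)² + (r sin θ − e)² = L²
subtracting the θ₁ and θ₂ equations cancels the r² and L² terms:
r = (x₁² − x₂²) / (2[(x₁cos θ₁ + e sin θ₁) − (x₂cos θ₂ + e sin θ₂)]) = 28.0000 → r = 28
L² = (x₁ − r cos θ₁)² + (r sin θ₁ − e)² = 78399.9877 → L = 280.0000 → L = 280
check at θ₃=286°: x = 286.1152 (printed 286.1152) ✓

r = 28, L = 280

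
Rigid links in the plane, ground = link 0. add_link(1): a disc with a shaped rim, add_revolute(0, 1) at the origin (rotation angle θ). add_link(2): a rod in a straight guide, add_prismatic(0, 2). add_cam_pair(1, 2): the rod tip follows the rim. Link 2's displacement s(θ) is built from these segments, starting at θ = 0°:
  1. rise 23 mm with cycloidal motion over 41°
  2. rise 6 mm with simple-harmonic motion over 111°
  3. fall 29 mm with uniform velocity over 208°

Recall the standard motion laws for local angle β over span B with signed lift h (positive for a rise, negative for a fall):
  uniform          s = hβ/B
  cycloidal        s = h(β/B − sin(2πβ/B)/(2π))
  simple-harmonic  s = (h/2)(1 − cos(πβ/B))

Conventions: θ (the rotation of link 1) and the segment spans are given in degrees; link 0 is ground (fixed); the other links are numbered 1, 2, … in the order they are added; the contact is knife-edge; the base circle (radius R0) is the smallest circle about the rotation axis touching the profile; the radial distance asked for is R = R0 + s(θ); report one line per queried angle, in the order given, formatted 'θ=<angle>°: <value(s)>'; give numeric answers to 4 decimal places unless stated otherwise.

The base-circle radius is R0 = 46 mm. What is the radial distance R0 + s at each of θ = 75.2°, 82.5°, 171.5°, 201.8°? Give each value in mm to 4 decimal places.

segment 1 (0° to 41°, cycloidal, h = 23) is passed completely: s = 0.0000 + (23) = 23.0000
θ = 75.2° falls in segment 2 (41° to 152°, simple-harmonic, h = 6): β = 75.2 − 41 = 34.2°, B = 111°; Δs = 6/2·(1 − cos(π·0.3081)) = 1.2990; s = 23.0000 + 1.2990 = 24.2990
θ = 82.5° falls in segment 2 (41° to 152°, simple-harmonic, h = 6): β = 82.5 − 41 = 41.5°, B = 111°; Δs = 6/2·(1 − cos(π·0.3739)) = 1.8422; s = 23.0000 + 1.8422 = 24.8422
segment 2 (41° to 152°, simple-harmonic, h = 6) is passed completely: s = 23.0000 + (6) = 29.0000
θ = 171.5° falls in segment 3 (152° to 360°, uniform, h = -29): β = 171.5 − 152 = 19.5°, B = 208°; Δs = -29·19.5/208 = -2.7188; s = 29.0000 − 2.7188 = 26.2812
θ = 201.8° falls in segment 3 (152° to 360°, uniform, h = -29): β = 201.8 − 152 = 49.8°, B = 208°; Δs = -29·49.8/208 = -6.9433; s = 29.0000 − 6.9433 = 22.0567
θ=75.2°: R = R0 + s = 46 + 24.2990 = 70.2990
θ=82.5°: R = R0 + s = 46 + 24.8422 = 70.8422
θ=171.5°: R = R0 + s = 46 + 26.2812 = 72.2812
θ=201.8°: R = R0 + s = 46 + 22.0567 = 68.0567

θ=75.2°: 70.2990
θ=82.5°: 70.8422
θ=171.5°: 72.2812
θ=201.8°: 68.0567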